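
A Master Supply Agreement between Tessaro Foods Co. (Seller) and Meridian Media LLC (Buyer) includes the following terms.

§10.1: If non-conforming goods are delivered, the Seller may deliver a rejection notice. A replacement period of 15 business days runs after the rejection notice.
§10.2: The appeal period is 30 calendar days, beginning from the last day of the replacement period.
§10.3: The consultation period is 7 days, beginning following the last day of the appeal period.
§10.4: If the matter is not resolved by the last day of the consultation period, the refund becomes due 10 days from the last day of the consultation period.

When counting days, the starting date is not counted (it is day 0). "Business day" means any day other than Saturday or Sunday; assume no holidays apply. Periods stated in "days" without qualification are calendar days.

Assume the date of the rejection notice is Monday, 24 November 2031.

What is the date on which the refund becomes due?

31 January 2032

The last day of the replacement period: counting 15 business days from Monday, 24 November 2031 (Nov 25, Nov 26, Nov 27, Nov 28, …, Dec 11, Dec 12, Dec 15, skipping weekends) reaches Monday, 15 December 2031.
The last day of the appeal period: 15 December 2031 + 30 days = 14 January 2032.
The last day of the consultation period: 14 January 2032 + 7 days = 21 January 2032.
Adding 10 calendar days to 21 January 2032 gives 31 January 2032, which is the date on which the refund becomes due.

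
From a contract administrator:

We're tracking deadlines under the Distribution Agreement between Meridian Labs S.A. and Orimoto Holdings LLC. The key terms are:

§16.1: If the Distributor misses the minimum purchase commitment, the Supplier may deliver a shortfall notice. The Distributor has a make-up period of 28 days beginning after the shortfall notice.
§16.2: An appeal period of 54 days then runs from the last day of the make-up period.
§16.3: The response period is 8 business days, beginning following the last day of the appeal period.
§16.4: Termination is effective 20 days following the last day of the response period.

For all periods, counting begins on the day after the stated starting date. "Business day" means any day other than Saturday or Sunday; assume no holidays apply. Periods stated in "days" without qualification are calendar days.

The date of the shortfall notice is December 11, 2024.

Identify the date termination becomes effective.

Adding 28 calendar days to December 11, 2024 gives January 8, 2025, which is the last day of the make-up period.
The last day of the appeal period: January 8, 2025 + 54 days = March 3, 2025.
The last day of the response period: counting 8 business days from Monday, March 3, 2025 (Mar 4, Mar 5, Mar 6, Mar 7, Mar 10, Mar 11, Mar 12, Mar 13, skipping weekends) reaches Thursday, March 13, 2025.
The date termination becomes effective: March 13, 2025 + 20 days = April 2, 2025.

April 2, 2025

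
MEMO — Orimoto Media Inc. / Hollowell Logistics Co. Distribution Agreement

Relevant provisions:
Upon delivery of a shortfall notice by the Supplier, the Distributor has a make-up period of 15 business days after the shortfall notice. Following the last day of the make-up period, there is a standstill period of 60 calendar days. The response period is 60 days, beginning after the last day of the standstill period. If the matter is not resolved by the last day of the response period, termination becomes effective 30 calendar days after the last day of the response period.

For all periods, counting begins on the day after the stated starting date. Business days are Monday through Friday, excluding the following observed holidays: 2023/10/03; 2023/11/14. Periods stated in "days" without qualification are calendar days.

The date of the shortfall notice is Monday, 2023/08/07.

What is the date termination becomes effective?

The last day of the make-up period: 15 business days after Monday, 2023/08/07, skipping weekends — Aug 8, Aug 9, Aug 10, Aug 11, …, Aug 24, Aug 25, Aug 28 — lands on Monday, 2023/08/28.
The last day of the standstill period: 2023/08/28 + 60 days = 2023/10/27.
The last day of the response period: 2023/10/27 + 60 days = 2023/12/26.
The date termination becomes effective: 2023/12/26 + 30 days = 2024/01/25.

2024/01/25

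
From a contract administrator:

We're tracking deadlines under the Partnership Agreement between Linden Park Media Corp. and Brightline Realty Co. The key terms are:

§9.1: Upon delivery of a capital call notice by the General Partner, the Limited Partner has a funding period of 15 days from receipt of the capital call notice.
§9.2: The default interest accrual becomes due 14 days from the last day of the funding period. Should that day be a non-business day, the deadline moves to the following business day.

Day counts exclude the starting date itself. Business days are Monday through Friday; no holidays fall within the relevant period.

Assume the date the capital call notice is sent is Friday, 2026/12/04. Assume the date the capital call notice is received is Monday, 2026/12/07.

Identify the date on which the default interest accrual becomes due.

The last day of the funding period: 15 calendar days after 2026/12/07 is 2026/12/22.
The date on which the default interest accrual becomes due: 14 calendar days after 2026/12/22 is 2027/01/05. 2027/01/05 is a Tuesday, so no roll-forward applies.

2027/01/05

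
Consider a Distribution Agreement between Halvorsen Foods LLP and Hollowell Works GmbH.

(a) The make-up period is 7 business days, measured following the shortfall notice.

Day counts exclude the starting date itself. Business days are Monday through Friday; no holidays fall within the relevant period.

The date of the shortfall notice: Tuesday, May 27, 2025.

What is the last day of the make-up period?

The last day of the make-up period: counting 7 business days from Tuesday, May 27, 2025 (May 28, May 29, May 30, Jun 2, Jun 3, Jun 4, Jun 5, skipping weekends) reaches Thursday, Jun 5, 2025.

Jun 5, 2025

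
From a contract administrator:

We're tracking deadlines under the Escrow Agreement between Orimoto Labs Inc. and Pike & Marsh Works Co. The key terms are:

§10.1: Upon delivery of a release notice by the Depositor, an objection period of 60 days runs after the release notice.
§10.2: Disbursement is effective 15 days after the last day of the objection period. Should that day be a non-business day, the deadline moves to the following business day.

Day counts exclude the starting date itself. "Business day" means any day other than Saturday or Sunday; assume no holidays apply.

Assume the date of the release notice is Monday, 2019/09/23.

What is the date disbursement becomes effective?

2019/12/09

The last day of the objection period: 60 calendar days after 2019/09/23 is 2019/11/22.
Adding 15 calendar days to 2019/11/22 gives 2019/12/07, which is the date disbursement becomes effective. That falls on a Saturday, so it rolls to the next business day, Monday, 2019/12/09.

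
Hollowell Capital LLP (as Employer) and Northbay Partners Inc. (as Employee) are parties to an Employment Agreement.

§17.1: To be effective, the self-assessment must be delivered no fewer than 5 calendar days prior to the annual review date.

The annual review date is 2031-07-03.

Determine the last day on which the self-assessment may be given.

2031-07-03 minus 5 days is 2031-06-28.

2031-06-28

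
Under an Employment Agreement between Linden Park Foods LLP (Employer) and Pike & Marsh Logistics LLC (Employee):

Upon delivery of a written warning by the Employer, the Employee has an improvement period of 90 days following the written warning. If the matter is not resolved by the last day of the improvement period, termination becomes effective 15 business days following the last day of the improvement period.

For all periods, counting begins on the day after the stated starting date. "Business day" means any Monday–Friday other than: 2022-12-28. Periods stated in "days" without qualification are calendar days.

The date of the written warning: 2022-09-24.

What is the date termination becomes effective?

2023-01-16

Adding 90 calendar days to 2022-09-24 gives 2022-12-23, which is the last day of the improvement period.
The date termination becomes effective: counting 15 business days from Friday, 2022-12-23 (Dec 26, Dec 27, Dec 29, Dec 30, …, Jan 12, Jan 13, Jan 16, skipping weekends and the listed holiday on Dec 28) reaches Monday, 2023-01-16.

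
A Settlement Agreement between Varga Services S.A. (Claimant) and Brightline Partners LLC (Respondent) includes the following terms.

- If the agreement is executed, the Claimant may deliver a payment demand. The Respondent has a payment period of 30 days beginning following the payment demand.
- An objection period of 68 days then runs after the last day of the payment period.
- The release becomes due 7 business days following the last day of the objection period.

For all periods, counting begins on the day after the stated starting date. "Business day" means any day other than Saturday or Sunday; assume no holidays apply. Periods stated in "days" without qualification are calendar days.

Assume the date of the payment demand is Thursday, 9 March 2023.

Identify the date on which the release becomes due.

26 June 2023

The last day of the payment period: 30 calendar days after 9 March 2023 is 8 April 2023.
The last day of the objection period: 8 April 2023 + 68 days = 15 June 2023.
The date on which the release becomes due: 7 business days after Thursday, 15 June 2023, skipping weekends — Jun 16, Jun 19, Jun 20, Jun 21, Jun 22, Jun 23, Jun 26 — lands on Monday, 26 June 2023.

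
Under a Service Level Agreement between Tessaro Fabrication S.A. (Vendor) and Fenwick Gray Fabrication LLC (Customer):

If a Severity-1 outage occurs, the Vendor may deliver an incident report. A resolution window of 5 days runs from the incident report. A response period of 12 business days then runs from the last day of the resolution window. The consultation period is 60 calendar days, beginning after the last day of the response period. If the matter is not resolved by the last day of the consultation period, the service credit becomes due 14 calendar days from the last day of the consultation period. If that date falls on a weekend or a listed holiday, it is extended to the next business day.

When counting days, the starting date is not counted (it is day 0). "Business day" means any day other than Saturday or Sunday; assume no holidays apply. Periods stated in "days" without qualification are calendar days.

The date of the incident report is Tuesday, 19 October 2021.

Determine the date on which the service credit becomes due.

The last day of the resolution window: 5 calendar days after 19 October 2021 is 24 October 2021.
The last day of the response period: 12 business days after Sunday, 24 October 2021, skipping weekends — Oct 25, Oct 26, Oct 27, Oct 28, …, Nov 5, Nov 8, Nov 9 — lands on Tuesday, 9 November 2021.
The last day of the consultation period: 60 calendar days after 9 November 2021 is 8 January 2022.
Adding 14 calendar days to 8 January 2022 gives 22 January 2022, which is the date on which the service credit becomes due. That falls on a Saturday, so it rolls to the next business day, Monday, 24 January 2022.

24 January 2022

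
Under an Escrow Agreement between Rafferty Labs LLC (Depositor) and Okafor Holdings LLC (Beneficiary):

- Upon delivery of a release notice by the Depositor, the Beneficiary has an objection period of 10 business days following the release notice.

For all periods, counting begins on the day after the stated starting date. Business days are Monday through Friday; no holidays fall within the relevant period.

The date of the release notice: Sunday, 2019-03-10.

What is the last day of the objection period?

From Sunday, 2019-03-10, 10 business days (Mar 11, Mar 12, Mar 13, Mar 14, Mar 15, Mar 18, Mar 19, Mar 20, Mar 21, Mar 22, skipping weekends) brings us to Friday, 2019-03-22, which is the last day of the objection period.

2019-03-22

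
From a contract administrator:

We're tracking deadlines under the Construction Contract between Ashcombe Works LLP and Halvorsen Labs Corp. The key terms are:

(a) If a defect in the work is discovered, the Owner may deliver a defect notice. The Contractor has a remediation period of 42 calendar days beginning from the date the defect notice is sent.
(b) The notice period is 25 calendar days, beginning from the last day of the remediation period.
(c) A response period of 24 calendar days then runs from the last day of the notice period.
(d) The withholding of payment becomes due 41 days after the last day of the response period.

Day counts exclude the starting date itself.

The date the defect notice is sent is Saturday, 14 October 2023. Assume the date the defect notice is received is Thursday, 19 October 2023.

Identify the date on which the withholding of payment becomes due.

23 February 2024

Adding 42 calendar days to 14 October 2023 gives 25 November 2023, which is the last day of the remediation period.
The last day of the notice period: 25 calendar days after 25 November 2023 is 20 December 2023.
The last day of the response period: 20 December 2023 + 24 days = 13 January 2024.
Adding 41 calendar days to 13 January 2024 gives 23 February 2024, which is the date on which the withholding of payment becomes due.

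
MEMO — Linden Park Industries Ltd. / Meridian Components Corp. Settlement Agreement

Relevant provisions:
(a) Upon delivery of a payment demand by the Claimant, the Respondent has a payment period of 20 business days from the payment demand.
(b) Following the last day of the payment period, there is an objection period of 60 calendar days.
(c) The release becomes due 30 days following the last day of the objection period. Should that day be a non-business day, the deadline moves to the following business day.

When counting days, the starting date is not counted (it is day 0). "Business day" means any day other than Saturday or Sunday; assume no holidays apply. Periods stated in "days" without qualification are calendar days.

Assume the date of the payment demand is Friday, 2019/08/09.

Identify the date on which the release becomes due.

2019/12/05

The last day of the payment period: counting 20 business days from Friday, 2019/08/09 (Aug 12, Aug 13, Aug 14, Aug 15, …, Sep 4, Sep 5, Sep 6, skipping weekends) reaches Friday, 2019/09/06.
Adding 60 calendar days to 2019/09/06 gives 2019/11/05, which is the last day of the objection period.
The date on which the release becomes due: 30 calendar days after 2019/11/05 is 2019/12/05. 2019/12/05 is a Thursday, so no roll-forward applies.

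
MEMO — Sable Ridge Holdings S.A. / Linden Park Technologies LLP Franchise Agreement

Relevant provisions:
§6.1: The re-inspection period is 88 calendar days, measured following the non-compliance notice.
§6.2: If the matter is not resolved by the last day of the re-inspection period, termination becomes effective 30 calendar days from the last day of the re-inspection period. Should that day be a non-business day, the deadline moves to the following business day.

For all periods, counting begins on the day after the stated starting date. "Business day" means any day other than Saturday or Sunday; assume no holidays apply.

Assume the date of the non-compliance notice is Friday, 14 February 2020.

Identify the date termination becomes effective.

11 June 2020

The last day of the re-inspection period: 14 February 2020 + 88 days = 12 May 2020.
Adding 30 calendar days to 12 May 2020 gives 11 June 2020, which is the date termination becomes effective. 11 June 2020 is a Thursday, so no roll-forward applies.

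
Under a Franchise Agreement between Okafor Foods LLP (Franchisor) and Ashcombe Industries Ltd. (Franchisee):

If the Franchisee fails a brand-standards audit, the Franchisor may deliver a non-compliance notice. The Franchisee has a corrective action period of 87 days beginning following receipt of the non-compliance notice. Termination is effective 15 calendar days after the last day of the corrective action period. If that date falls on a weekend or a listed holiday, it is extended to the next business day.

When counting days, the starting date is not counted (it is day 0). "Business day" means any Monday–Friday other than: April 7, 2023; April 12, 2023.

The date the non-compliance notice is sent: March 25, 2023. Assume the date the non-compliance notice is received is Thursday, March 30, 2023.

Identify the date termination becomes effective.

July 10, 2023

The last day of the corrective action period: March 30, 2023 + 87 days = June 25, 2023.
The date termination becomes effective: June 25, 2023 + 15 days = July 10, 2023. July 10, 2023 is a Monday and is not a listed holiday, so no roll-forward applies.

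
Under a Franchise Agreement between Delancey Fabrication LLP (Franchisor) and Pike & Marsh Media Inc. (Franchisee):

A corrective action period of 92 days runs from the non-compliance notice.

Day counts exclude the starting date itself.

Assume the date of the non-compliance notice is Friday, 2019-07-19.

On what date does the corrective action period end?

The last day of the corrective action period: 92 calendar days after 2019-07-19 is 2019-10-19.

2019-10-19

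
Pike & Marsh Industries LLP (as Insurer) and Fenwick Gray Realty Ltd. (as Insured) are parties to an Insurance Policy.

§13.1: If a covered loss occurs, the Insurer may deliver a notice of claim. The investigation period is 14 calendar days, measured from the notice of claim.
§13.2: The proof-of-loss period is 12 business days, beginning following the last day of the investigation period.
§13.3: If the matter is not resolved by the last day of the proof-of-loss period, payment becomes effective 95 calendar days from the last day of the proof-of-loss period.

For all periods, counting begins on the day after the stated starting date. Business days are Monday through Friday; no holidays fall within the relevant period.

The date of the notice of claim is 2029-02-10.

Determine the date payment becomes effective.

2029-06-16

The last day of the investigation period: 2029-02-10 + 14 days = 2029-02-24.
The last day of the proof-of-loss period: 12 business days after Saturday, 2029-02-24, skipping weekends — Feb 26, Feb 27, Feb 28, Mar 1, …, Mar 9, Mar 12, Mar 13 — lands on Tuesday, 2029-03-13.
Adding 95 calendar days to 2029-03-13 gives 2029-06-16, which is the date payment becomes effective.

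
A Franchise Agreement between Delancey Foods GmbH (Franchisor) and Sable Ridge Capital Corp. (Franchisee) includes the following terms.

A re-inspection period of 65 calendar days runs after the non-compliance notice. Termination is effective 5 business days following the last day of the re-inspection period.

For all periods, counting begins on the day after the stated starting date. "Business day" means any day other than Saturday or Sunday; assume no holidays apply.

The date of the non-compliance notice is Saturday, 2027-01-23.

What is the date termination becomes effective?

2027-04-05

Adding 65 calendar days to 2027-01-23 gives 2027-03-29, which is the last day of the re-inspection period.
The date termination becomes effective: counting 5 business days from Monday, 2027-03-29 (Mar 30, Mar 31, Apr 1, Apr 2, Apr 5, skipping weekends) reaches Monday, 2027-04-05.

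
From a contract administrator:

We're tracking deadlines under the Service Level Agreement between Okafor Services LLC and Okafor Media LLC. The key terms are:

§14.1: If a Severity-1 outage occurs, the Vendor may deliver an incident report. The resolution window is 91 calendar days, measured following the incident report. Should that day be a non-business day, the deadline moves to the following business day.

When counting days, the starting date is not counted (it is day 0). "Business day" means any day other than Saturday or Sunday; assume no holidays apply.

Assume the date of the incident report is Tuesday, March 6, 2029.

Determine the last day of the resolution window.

June 5, 2029

The last day of the resolution window: March 6, 2029 + 91 days = June 5, 2029. June 5, 2029 is a Tuesday, so no roll-forward applies.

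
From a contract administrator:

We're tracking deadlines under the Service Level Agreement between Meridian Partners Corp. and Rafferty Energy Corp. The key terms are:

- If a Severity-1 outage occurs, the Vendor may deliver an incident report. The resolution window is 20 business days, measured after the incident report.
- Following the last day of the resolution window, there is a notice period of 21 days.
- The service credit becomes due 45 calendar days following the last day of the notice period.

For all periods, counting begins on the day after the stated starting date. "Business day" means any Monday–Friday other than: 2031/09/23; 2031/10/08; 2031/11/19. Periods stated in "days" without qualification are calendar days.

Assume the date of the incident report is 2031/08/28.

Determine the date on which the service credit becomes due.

2031/12/01

The last day of the resolution window: counting 20 business days from Thursday, 2031/08/28 (Aug 29, Sep 1, Sep 2, Sep 3, …, Sep 24, Sep 25, Sep 26, skipping weekends and the listed holiday on Sep 23) reaches Friday, 2031/09/26.
Adding 21 calendar days to 2031/09/26 gives 2031/10/17, which is the last day of the notice period.
Adding 45 calendar days to 2031/10/17 gives 2031/12/01, which is the date on which the service credit becomes due.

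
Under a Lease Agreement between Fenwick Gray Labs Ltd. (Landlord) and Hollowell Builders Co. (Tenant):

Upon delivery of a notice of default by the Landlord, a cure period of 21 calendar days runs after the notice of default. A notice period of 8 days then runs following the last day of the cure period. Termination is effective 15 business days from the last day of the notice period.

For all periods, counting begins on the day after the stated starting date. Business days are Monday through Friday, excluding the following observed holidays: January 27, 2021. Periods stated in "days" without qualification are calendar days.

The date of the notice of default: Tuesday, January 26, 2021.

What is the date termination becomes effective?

March 17, 2021

The last day of the cure period: 21 calendar days after January 26, 2021 is February 16, 2021.
The last day of the notice period: February 16, 2021 + 8 days = February 24, 2021.
The date termination becomes effective: counting 15 business days from Wednesday, February 24, 2021 (Feb 25, Feb 26, Mar 1, Mar 2, …, Mar 15, Mar 16, Mar 17, skipping weekends) reaches Wednesday, March 17, 2021.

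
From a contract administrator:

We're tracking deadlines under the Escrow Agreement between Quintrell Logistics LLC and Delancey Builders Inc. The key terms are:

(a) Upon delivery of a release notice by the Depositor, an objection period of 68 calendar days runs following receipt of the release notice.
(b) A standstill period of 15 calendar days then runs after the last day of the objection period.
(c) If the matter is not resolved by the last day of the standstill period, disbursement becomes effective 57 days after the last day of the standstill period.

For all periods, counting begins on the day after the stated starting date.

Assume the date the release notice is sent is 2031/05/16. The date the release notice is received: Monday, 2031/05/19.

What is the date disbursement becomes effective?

2031/10/06

Adding 68 calendar days to 2031/05/19 gives 2031/07/26, which is the last day of the objection period.
Adding 15 calendar days to 2031/07/26 gives 2031/08/10, which is the last day of the standstill period.
Adding 57 calendar days to 2031/08/10 gives 2031/10/06, which is the date disbursement becomes effective.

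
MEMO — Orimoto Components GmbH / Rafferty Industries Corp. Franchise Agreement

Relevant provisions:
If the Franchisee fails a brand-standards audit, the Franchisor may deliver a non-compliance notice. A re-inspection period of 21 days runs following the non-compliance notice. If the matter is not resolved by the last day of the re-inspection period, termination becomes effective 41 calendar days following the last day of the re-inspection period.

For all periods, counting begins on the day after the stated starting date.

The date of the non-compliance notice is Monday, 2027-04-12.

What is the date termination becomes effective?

2027-06-13

The last day of the re-inspection period: 21 calendar days after 2027-04-12 is 2027-05-03.
The date termination becomes effective: 41 calendar days after 2027-05-03 is 2027-06-13.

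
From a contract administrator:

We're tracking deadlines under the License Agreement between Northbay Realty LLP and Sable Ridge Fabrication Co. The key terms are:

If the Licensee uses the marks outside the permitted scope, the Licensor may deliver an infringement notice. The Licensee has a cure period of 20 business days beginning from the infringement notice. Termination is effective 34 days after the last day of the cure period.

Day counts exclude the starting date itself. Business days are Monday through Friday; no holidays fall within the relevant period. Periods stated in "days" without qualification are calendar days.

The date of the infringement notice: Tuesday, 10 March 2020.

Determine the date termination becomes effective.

11 May 2020

The last day of the cure period: 20 business days after Tuesday, 10 March 2020, skipping weekends — Mar 11, Mar 12, Mar 13, Mar 16, …, Apr 3, Apr 6, Apr 7 — lands on Tuesday, 7 April 2020.
The date termination becomes effective: 34 calendar days after 7 April 2020 is 11 May 2020.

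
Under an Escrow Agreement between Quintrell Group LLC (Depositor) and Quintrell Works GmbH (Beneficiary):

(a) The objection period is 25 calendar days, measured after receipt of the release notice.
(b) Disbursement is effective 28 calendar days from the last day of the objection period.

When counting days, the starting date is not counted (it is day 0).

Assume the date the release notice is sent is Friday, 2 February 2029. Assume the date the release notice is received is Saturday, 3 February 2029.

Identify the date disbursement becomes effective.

28 March 2029

The last day of the objection period: 3 February 2029 + 25 days = 28 February 2029.
Adding 28 calendar days to 28 February 2029 gives 28 March 2029, which is the date disbursement becomes effective.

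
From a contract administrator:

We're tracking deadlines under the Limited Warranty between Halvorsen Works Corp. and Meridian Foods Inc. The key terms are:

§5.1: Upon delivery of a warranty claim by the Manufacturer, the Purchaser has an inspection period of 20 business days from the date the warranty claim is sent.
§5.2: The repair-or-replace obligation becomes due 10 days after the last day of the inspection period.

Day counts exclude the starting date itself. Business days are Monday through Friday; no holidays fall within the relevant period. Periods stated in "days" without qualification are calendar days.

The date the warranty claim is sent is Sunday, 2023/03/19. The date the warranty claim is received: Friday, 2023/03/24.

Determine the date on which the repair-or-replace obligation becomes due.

2023/04/24

The last day of the inspection period: counting 20 business days from Sunday, 2023/03/19 (Mar 20, Mar 21, Mar 22, Mar 23, …, Apr 12, Apr 13, Apr 14, skipping weekends) reaches Friday, 2023/04/14.
Adding 10 calendar days to 2023/04/14 gives 2023/04/24, which is the date on which the repair-or-replace obligation becomes due.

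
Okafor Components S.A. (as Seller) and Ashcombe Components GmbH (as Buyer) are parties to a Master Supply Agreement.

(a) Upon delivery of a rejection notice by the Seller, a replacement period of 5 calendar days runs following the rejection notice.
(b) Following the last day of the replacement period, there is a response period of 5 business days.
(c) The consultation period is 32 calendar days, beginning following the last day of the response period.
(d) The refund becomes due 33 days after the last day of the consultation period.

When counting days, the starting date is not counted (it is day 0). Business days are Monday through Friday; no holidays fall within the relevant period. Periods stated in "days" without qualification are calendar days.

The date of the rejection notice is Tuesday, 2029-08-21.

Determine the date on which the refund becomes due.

Adding 5 calendar days to 2029-08-21 gives 2029-08-26, which is the last day of the replacement period.
From Sunday, 2029-08-26, 5 business days (Aug 27, Aug 28, Aug 29, Aug 30, Aug 31, skipping weekends) brings us to Friday, 2029-08-31, which is the last day of the response period.
The last day of the consultation period: 32 calendar days after 2029-08-31 is 2029-10-02.
The date on which the refund becomes due: 2029-10-02 + 33 days = 2029-11-04.

2029-11-04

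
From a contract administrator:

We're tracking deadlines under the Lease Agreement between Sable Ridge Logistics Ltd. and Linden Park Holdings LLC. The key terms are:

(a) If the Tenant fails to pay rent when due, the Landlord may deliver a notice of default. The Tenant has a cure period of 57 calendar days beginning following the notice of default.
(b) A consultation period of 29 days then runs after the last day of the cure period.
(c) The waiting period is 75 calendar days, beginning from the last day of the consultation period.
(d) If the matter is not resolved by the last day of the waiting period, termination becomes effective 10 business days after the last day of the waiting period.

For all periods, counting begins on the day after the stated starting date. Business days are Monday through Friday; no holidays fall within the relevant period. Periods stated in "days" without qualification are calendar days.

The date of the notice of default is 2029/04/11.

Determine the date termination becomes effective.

2029/10/03

The last day of the cure period: 2029/04/11 + 57 days = 2029/06/07.
The last day of the consultation period: 29 calendar days after 2029/06/07 is 2029/07/06.
Adding 75 calendar days to 2029/07/06 gives 2029/09/19, which is the last day of the waiting period.
The date termination becomes effective: 10 business days after Wednesday, 2029/09/19, skipping weekends — Sep 20, Sep 21, Sep 24, Sep 25, Sep 26, Sep 27, Sep 28, Oct 1, Oct 2, Oct 3 — lands on Wednesday, 2029/10/03.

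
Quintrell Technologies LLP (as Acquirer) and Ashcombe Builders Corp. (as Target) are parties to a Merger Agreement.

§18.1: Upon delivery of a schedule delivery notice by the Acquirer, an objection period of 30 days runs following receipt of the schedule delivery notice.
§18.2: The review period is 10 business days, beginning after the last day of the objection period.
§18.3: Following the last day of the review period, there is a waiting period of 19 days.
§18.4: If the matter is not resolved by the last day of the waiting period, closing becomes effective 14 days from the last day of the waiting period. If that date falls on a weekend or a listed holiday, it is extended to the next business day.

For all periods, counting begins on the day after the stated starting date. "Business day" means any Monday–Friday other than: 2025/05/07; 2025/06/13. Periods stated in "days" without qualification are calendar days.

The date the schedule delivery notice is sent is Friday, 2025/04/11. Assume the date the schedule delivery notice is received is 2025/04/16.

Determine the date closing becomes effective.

Adding 30 calendar days to 2025/04/16 gives 2025/05/16, which is the last day of the objection period.
The last day of the review period: counting 10 business days from Friday, 2025/05/16 (May 19, May 20, May 21, May 22, May 23, May 26, May 27, May 28, May 29, May 30, skipping weekends) reaches Friday, 2025/05/30.
Adding 19 calendar days to 2025/05/30 gives 2025/06/18, which is the last day of the waiting period.
The date closing becomes effective: 2025/06/18 + 14 days = 2025/07/02. 2025/07/02 is a Wednesday and is not a listed holiday, so no roll-forward applies.

2025/07/02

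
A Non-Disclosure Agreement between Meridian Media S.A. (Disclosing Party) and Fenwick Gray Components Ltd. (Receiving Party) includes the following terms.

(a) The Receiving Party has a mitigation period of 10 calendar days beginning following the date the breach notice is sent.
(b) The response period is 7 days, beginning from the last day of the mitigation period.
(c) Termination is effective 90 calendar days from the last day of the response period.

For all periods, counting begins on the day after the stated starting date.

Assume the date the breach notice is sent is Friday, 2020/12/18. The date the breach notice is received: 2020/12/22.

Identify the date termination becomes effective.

2021/04/04

The last day of the mitigation period: 2020/12/18 + 10 days = 2020/12/28.
The last day of the response period: 2020/12/28 + 7 days = 2021/01/04.
The date termination becomes effective: 2021/01/04 + 90 days = 2021/04/04.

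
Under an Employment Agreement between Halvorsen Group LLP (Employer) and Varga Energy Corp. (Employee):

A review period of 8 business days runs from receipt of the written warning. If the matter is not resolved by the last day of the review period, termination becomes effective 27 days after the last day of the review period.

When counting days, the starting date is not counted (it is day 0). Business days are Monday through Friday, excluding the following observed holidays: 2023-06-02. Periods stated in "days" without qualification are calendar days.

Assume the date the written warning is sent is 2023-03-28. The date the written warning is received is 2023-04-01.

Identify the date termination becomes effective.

2023-05-09

The last day of the review period: counting 8 business days from Saturday, 2023-04-01 (Apr 3, Apr 4, Apr 5, Apr 6, Apr 7, Apr 10, Apr 11, Apr 12, skipping weekends) reaches Wednesday, 2023-04-12.
The date termination becomes effective: 27 calendar days after 2023-04-12 is 2023-05-09.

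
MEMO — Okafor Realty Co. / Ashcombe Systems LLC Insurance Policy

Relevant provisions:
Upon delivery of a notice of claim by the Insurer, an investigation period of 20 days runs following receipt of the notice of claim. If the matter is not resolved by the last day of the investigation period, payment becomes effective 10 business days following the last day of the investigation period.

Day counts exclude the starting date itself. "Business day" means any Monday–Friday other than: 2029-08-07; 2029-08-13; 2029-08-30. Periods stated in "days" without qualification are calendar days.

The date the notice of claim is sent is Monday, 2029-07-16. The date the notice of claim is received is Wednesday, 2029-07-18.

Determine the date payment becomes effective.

2029-08-22

The last day of the investigation period: 2029-07-18 + 20 days = 2029-08-07.
From Tuesday, 2029-08-07, 10 business days (Aug 8, Aug 9, Aug 10, Aug 14, Aug 15, Aug 16, Aug 17, Aug 20, Aug 21, Aug 22, skipping weekends and the listed holiday on Aug 13) brings us to Wednesday, 2029-08-22, which is the date payment becomes effective.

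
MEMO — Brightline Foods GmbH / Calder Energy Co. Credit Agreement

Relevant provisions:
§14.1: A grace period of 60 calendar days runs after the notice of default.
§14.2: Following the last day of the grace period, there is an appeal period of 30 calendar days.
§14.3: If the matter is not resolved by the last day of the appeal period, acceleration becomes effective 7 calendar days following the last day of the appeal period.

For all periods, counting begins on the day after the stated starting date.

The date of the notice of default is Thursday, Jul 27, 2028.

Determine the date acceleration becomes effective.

Nov 1, 2028

The last day of the grace period: Jul 27, 2028 + 60 days = Sep 25, 2028.
The last day of the appeal period: Sep 25, 2028 + 30 days = Oct 25, 2028.
The date acceleration becomes effective: 7 calendar days after Oct 25, 2028 is Nov 1, 2028.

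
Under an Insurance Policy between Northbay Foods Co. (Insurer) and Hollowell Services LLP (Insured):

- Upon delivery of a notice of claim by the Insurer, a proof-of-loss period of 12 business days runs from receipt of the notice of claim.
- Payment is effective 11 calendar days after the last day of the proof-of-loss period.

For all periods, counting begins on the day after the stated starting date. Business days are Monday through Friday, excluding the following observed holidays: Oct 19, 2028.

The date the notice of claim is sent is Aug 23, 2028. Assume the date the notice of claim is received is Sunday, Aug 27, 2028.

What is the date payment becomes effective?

The last day of the proof-of-loss period: counting 12 business days from Sunday, Aug 27, 2028 (Aug 28, Aug 29, Aug 30, Aug 31, …, Sep 8, Sep 11, Sep 12, skipping weekends) reaches Tuesday, Sep 12, 2028.
The date payment becomes effective: 11 calendar days after Sep 12, 2028 is Sep 23, 2028.

Sep 23, 2028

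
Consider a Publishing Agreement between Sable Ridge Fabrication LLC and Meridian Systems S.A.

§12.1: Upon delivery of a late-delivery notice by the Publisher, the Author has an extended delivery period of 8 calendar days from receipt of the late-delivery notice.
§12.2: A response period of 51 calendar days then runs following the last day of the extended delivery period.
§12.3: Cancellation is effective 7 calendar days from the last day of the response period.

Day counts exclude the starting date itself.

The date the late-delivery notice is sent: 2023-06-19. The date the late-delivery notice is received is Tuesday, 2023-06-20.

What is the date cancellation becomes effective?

2023-08-25

The last day of the extended delivery period: 2023-06-20 + 8 days = 2023-06-28.
Adding 51 calendar days to 2023-06-28 gives 2023-08-18, which is the last day of the response period.
The date cancellation becomes effective: 7 calendar days after 2023-08-18 is 2023-08-25.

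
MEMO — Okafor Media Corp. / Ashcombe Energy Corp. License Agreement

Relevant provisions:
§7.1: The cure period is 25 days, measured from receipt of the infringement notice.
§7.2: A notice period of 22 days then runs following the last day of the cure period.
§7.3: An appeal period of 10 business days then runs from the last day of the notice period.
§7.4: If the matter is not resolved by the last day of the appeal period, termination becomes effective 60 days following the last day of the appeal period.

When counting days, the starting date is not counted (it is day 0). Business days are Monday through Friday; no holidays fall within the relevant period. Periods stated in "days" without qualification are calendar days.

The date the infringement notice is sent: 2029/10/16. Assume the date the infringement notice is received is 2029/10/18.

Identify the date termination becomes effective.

2030/02/16

The last day of the cure period: 2029/10/18 + 25 days = 2029/11/12.
The last day of the notice period: 2029/11/12 + 22 days = 2029/12/04.
The last day of the appeal period: counting 10 business days from Tuesday, 2029/12/04 (Dec 5, Dec 6, Dec 7, Dec 10, Dec 11, Dec 12, Dec 13, Dec 14, Dec 17, Dec 18, skipping weekends) reaches Tuesday, 2029/12/18.
Adding 60 calendar days to 2029/12/18 gives 2030/02/16, which is the date termination becomes effective.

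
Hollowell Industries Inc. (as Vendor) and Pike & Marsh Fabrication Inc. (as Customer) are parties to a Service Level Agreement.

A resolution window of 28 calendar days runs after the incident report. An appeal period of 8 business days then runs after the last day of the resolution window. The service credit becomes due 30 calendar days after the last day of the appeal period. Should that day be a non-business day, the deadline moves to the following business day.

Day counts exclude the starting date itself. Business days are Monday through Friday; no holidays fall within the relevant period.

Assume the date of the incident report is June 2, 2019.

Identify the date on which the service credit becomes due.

August 9, 2019

The last day of the resolution window: June 2, 2019 + 28 days = June 30, 2019.
From Sunday, June 30, 2019, 8 business days (Jul 1, Jul 2, Jul 3, Jul 4, Jul 5, Jul 8, Jul 9, Jul 10, skipping weekends) brings us to Wednesday, July 10, 2019, which is the last day of the appeal period.
The date on which the service credit becomes due: July 10, 2019 + 30 days = August 9, 2019. August 9, 2019 is a Friday, so no roll-forward applies.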